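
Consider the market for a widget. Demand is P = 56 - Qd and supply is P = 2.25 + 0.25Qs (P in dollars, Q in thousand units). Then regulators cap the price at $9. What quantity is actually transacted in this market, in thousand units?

27

Rearranging demand gives Qd = 56 - P; rearranging supply gives Qs = 4P - 9. In a free market, 56 - P = 4P - 9 gives the equilibrium P* = 13, Q* = 43.
Because the ceiling (9) lies below the market-clearing price, it is binding.
At P = 9: Qd = 56 - 9 = 47 and Qs = 4·9 - 9 = 27.
The quantity actually transacted is the short side, supply: 27.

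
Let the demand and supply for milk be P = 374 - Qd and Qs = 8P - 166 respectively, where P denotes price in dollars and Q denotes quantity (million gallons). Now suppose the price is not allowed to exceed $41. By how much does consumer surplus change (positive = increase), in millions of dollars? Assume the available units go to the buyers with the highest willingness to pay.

Rearranging demand gives Qd = 374 - P. Setting quantity demanded equal to quantity supplied, 374 - P = 8P - 166, gives P* = 60 and Q* = 314.
Since 41 < 60, the ceiling is binding.
At P = 41: Qd = 374 - 41 = 333 and Qs = 8·41 - 166 = 162.
Consumer surplus without the control is ½ · (374 - 60) · 314 = 49298.
With the ceiling, 162 units are sold at 41 (assume they go to the highest-value buyers). The demand price at Q = 162 is 212, so CS = ½ · [(374 - 41) + (212 - 41)] · 162 = 40824.
Change in consumer surplus = 40824 - 49298 = -8474.

-8474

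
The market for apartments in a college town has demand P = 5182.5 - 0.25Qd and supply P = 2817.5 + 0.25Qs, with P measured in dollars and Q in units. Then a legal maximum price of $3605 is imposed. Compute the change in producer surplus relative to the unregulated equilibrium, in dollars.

-1556300

Rearranging demand gives Qd = 20730 - 4P; rearranging supply gives Qs = 4P - 11270. Equilibrium: 20730 - 4P = 4P - 11270, so 32000 = 8P and P* = 4000, Q* = 4730.
Because the ceiling (3605) lies below the market-clearing price, it is binding.
At P = 3605: Qd = 20730 - 4·3605 = 6310 and Qs = 4·3605 - 11270 = 3150.
Producer surplus without the control is ½ · (4000 - 2817.5) · 4730 = 2796612.5.
With the ceiling, producers sell 3150 units at 3605, so PS = ½ · (3605 - 2817.5) · 3150 = 1240312.5.
Change in producer surplus = 1240312.5 - 2796612.5 = -1556300.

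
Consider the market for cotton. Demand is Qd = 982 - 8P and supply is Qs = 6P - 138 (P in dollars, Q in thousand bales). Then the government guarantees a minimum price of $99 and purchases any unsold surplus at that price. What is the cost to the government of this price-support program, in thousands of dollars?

Setting quantity demanded equal to quantity supplied, 982 - 8P = 6P - 138, gives P* = 80 and Q* = 342.
The floor of 99 is above the equilibrium price 80, so it binds.
At P = 99: Qd = 982 - 8·99 = 190 and Qs = 6·99 - 138 = 456.
Surplus = Qs - Qd = 266.
Government expenditure = surplus × support price = 266 × 99 = 26334.

26334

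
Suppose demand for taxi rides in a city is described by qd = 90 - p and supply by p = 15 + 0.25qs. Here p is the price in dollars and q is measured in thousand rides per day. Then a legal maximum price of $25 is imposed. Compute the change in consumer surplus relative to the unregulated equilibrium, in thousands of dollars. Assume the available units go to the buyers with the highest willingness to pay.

0

Rearranging supply gives qs = 4p - 60. Equilibrium: 90 - p = 4p - 60, so 150 = 5p and p* = 30, q* = 60.
Because the ceiling (25) lies below the market-clearing price, it is binding.
At p = 25: qd = 90 - 25 = 65 and qs = 4·25 - 60 = 40.
Consumer surplus without the control is ½ · (90 - 30) · 60 = 1800.
With the ceiling, 40 units are sold at 25 (assume they go to the highest-value buyers). The demand price at q = 40 is 50, so CS = ½ · [(90 - 25) + (50 - 25)] · 40 = 1800.
Change in consumer surplus = 1800 - 1800 = 0.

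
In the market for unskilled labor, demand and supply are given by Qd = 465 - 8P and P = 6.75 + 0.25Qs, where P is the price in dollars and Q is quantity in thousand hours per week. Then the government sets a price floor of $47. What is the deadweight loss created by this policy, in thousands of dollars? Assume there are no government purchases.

432

Rearranging supply gives Qs = 4P - 27. Equilibrium: 465 - 8P = 4P - 27, so 492 = 12P and P* = 41, Q* = 137.
Since 47 > 41, the floor is binding.
At P = 47: Qd = 465 - 8·47 = 89 and Qs = 4·47 - 27 = 161.
Quantity traded falls to 89. At Q = 89 the demand price is (465 - 89)/8 = 47 and the supply price is (27 + 89)/4 = 29.
Deadweight loss = ½ · (47 - 29) · (137 - 89) = ½ · 18 · 48 = 432.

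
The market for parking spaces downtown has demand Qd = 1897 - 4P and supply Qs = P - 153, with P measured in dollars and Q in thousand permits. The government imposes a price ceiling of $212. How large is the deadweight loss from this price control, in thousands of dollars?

24502.5

In a free market, 1897 - 4P = P - 153 gives the equilibrium P* = 410, Q* = 257.
Because the ceiling (212) lies below the market-clearing price, it is binding.
At P = 212: Qd = 1897 - 4·212 = 1049 and Qs = 212 - 153 = 59.
Quantity traded falls to 59. At Q = 59 the demand price is (1897 - 59)/4 = 459.5 and the supply price is 153 + 59 = 212.
Deadweight loss = ½ · (459.5 - 212) · (257 - 59) = ½ · 247.5 · 198 = 24502.5.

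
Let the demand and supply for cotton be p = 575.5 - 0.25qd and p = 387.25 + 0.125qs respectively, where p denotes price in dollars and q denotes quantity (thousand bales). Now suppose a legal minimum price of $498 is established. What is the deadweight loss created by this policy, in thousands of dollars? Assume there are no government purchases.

6912

Rearranging demand gives qd = 2302 - 4p; rearranging supply gives qs = 8p - 3098. Without the control the market clears where 2302 - 4p = 8p - 3098, i.e. p* = 450 and q* = 502.
Because the floor (498) lies above the market-clearing price, it is binding.
At p = 498: qd = 2302 - 4·498 = 310 and qs = 8·498 - 3098 = 886.
Quantity traded falls to 310. At q = 310 the demand price is (2302 - 310)/4 = 498 and the supply price is (3098 + 310)/8 = 426.
Deadweight loss = ½ · (498 - 426) · (502 - 310) = ½ · 72 · 192 = 6912.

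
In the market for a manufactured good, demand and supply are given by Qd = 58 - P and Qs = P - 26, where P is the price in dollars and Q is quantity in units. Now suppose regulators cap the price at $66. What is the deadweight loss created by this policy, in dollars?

In a free market, 58 - P = P - 26 gives the equilibrium P* = 42, Q* = 16.
Since 66 is above P* = 42, the ceiling does not bind and the free-market outcome prevails.
Since the control does not bind, no trades are prevented and deadweight loss is zero.

0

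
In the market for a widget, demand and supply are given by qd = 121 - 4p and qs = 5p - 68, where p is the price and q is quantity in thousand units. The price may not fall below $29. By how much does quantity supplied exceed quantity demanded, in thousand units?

Equilibrium: 121 - 4p = 5p - 68, so 189 = 9p and p* = 21, q* = 37.
Since 29 > 21, the floor is binding.
At p = 29: qd = 121 - 4·29 = 5 and qs = 5·29 - 68 = 77.
Surplus = qs - qd = 77 - 5 = 72.

72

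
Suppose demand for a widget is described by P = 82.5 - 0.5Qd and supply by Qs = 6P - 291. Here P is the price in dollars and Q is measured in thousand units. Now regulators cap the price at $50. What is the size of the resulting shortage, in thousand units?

56

Rearranging demand gives Qd = 165 - 2P. Without the control the market clears where 165 - 2P = 6P - 291, i.e. P* = 57 and Q* = 51.
Since 50 < 57, the ceiling is binding.
At P = 50: Qd = 165 - 2·50 = 65 and Qs = 6·50 - 291 = 9.
Shortage = Qd - Qs = 65 - 9 = 56.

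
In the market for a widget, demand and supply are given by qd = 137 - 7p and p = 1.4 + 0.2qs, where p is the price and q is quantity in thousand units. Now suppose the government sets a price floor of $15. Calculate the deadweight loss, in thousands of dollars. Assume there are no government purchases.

75.6

Rearranging supply gives qs = 5p - 7. Setting quantity demanded equal to quantity supplied, 137 - 7p = 5p - 7, gives p* = 12 and q* = 53.
The floor of 15 is above the equilibrium price 12, so it binds.
At p = 15: qd = 137 - 7·15 = 32 and qs = 5·15 - 7 = 68.
Quantity traded falls to 32. At q = 32 the demand price is (137 - 32)/7 = 15 and the supply price is (7 + 32)/5 = 7.8.
Deadweight loss = ½ · (15 - 7.8) · (53 - 32) = ½ · 7.2 · 21 = 75.6.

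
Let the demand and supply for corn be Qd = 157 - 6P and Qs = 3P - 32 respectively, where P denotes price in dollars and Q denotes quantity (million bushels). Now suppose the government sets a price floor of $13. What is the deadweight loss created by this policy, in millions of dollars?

0

In a free market, 157 - 6P = 3P - 32 gives the equilibrium P* = 21, Q* = 31.
The floor of 13 is below the equilibrium price 21, so it is not binding; the market clears at P* = 21, Q* = 31.
Since the control does not bind, no trades are prevented and deadweight loss is zero.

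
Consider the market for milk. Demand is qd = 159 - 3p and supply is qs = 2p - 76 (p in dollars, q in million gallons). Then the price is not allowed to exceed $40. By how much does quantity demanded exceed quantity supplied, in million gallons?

In a free market, 159 - 3p = 2p - 76 gives the equilibrium p* = 47, q* = 18.
The ceiling of 40 is below the equilibrium price 47, so it binds.
At p = 40: qd = 159 - 3·40 = 39 and qs = 2·40 - 76 = 4.
Shortage = qd - qs = 39 - 4 = 35.

35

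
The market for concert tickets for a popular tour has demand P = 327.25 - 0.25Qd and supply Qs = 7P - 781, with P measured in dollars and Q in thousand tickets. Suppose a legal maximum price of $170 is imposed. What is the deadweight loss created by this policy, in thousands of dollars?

3850

Rearranging demand gives Qd = 1309 - 4P. In a free market, 1309 - 4P = 7P - 781 gives the equilibrium P* = 190, Q* = 549.
Because the ceiling (170) lies below the market-clearing price, it is binding.
At P = 170: Qd = 1309 - 4·170 = 629 and Qs = 7·170 - 781 = 409.
Quantity traded falls to 409. At Q = 409 the demand price is (1309 - 409)/4 = 225 and the supply price is (781 + 409)/7 = 170.
Deadweight loss = ½ · (225 - 170) · (549 - 409) = ½ · 55 · 140 = 3850.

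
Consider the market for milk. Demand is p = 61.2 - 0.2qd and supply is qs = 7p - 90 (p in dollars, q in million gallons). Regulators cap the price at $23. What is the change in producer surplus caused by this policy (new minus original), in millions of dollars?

-1060

Rearranging demand gives qd = 306 - 5p. Without the control the market clears where 306 - 5p = 7p - 90, i.e. p* = 33 and q* = 141.
Because the ceiling (23) lies below the market-clearing price, it is binding.
At p = 23: qd = 306 - 5·23 = 191 and qs = 7·23 - 90 = 71.
Producer surplus without the control is ½ · (33 - 90/7) · 141 = 19881/14.
With the ceiling, producers sell 71 units at 23, so PS = ½ · (23 - 90/7) · 71 = 5041/14.
Change in producer surplus = 5041/14 - 19881/14 = -1060.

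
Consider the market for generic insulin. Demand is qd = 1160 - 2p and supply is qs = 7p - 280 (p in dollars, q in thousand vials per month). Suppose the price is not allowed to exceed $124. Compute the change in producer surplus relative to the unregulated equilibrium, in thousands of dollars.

Without the control the market clears where 1160 - 2p = 7p - 280, i.e. p* = 160 and q* = 840.
Because the ceiling (124) lies below the market-clearing price, it is binding.
At p = 124: qd = 1160 - 2·124 = 912 and qs = 7·124 - 280 = 588.
Producer surplus without the control is ½ · (160 - 40) · 840 = 50400.
With the ceiling, producers sell 588 units at 124, so PS = ½ · (124 - 40) · 588 = 24696.
Change in producer surplus = 24696 - 50400 = -25704.

-25704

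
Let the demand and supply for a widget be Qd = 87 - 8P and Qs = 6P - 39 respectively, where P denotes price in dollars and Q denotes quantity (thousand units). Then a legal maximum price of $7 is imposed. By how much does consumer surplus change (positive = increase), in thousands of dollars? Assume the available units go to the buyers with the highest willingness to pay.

Equilibrium: 87 - 8P = 6P - 39, so 126 = 14P and P* = 9, Q* = 15.
The ceiling of 7 is below the equilibrium price 9, so it binds.
At P = 7: Qd = 87 - 8·7 = 31 and Qs = 6·7 - 39 = 3.
Consumer surplus without the control is ½ · (10.875 - 9) · 15 = 14.0625.
With the ceiling, 3 units are sold at 7 (assume they go to the highest-value buyers). The demand price at Q = 3 is 10.5, so CS = ½ · [(10.875 - 7) + (10.5 - 7)] · 3 = 11.0625.
Change in consumer surplus = 11.0625 - 14.0625 = -3.

-3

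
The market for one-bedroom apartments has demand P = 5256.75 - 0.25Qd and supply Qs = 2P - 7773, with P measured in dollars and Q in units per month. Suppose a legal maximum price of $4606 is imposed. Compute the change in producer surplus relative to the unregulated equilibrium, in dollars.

Rearranging demand gives Qd = 21027 - 4P. In a free market, 21027 - 4P = 2P - 7773 gives the equilibrium P* = 4800, Q* = 1827.
The ceiling of 4606 is below the equilibrium price 4800, so it binds.
At P = 4606: Qd = 21027 - 4·4606 = 2603 and Qs = 2·4606 - 7773 = 1439.
Producer surplus without the control is ½ · (4800 - 3886.5) · 1827 = 834482.25.
With the ceiling, producers sell 1439 units at 4606, so PS = ½ · (4606 - 3886.5) · 1439 = 517680.25.
Change in producer surplus = 517680.25 - 834482.25 = -316802.

-316802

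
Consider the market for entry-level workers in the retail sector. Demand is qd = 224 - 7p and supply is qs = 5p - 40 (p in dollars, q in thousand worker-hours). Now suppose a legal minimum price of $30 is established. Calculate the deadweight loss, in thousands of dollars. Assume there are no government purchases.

537.6

In a free market, 224 - 7p = 5p - 40 gives the equilibrium p* = 22, q* = 70.
The floor of 30 is above the equilibrium price 22, so it binds.
At p = 30: qd = 224 - 7·30 = 14 and qs = 5·30 - 40 = 110.
Quantity traded falls to 14. At q = 14 the demand price is (224 - 14)/7 = 30 and the supply price is (40 + 14)/5 = 10.8.
Deadweight loss = ½ · (30 - 10.8) · (70 - 14) = ½ · 19.2 · 56 = 537.6.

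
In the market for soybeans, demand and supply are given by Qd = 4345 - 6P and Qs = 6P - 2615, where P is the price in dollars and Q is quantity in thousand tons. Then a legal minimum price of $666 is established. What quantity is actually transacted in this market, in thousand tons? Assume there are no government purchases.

349

In a free market, 4345 - 6P = 6P - 2615 gives the equilibrium P* = 580, Q* = 865.
Because the floor (666) lies above the market-clearing price, it is binding.
At P = 666: Qd = 4345 - 6·666 = 349 and Qs = 6·666 - 2615 = 1381.
The quantity actually transacted is the short side, demand: 349.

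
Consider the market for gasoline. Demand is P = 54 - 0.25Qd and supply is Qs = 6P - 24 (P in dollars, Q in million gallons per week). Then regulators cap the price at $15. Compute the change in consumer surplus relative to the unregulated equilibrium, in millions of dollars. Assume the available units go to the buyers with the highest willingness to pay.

Rearranging demand gives Qd = 216 - 4P. Setting quantity demanded equal to quantity supplied, 216 - 4P = 6P - 24, gives P* = 24 and Q* = 120.
Because the ceiling (15) lies below the market-clearing price, it is binding.
At P = 15: Qd = 216 - 4·15 = 156 and Qs = 6·15 - 24 = 66.
Consumer surplus without the control is ½ · (54 - 24) · 120 = 1800.
With the ceiling, 66 units are sold at 15 (assume they go to the highest-value buyers). The demand price at Q = 66 is 37.5, so CS = ½ · [(54 - 15) + (37.5 - 15)] · 66 = 2029.5.
Change in consumer surplus = 2029.5 - 1800 = 229.5.

229.5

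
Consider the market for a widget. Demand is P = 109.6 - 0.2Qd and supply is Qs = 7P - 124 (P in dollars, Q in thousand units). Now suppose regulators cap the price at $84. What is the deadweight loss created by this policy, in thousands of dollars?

0

Rearranging demand gives Qd = 548 - 5P. Equilibrium: 548 - 5P = 7P - 124, so 672 = 12P and P* = 56, Q* = 268.
Since 84 is above P* = 56, the ceiling does not bind and the free-market outcome prevails.
Since the control does not bind, no trades are prevented and deadweight loss is zero.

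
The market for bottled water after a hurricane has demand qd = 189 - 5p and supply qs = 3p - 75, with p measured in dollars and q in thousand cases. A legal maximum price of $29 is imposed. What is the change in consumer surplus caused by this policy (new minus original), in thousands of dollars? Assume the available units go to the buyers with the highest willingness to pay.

33.6

Without the control the market clears where 189 - 5p = 3p - 75, i.e. p* = 33 and q* = 24.
The ceiling of 29 is below the equilibrium price 33, so it binds.
At p = 29: qd = 189 - 5·29 = 44 and qs = 3·29 - 75 = 12.
Consumer surplus without the control is ½ · (37.8 - 33) · 24 = 57.6.
With the ceiling, 12 units are sold at 29 (assume they go to the highest-value buyers). The demand price at q = 12 is 35.4, so CS = ½ · [(37.8 - 29) + (35.4 - 29)] · 12 = 91.2.
Change in consumer surplus = 91.2 - 57.6 = 33.6.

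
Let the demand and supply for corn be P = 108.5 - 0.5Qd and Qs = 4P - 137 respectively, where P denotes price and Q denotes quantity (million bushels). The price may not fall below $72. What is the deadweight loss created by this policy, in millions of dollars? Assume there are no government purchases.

253.5

Rearranging demand gives Qd = 217 - 2P. Without the control the market clears where 217 - 2P = 4P - 137, i.e. P* = 59 and Q* = 99.
The floor of 72 is above the equilibrium price 59, so it binds.
At P = 72: Qd = 217 - 2·72 = 73 and Qs = 4·72 - 137 = 151.
Quantity traded falls to 73. At Q = 73 the demand price is (217 - 73)/2 = 72 and the supply price is (137 + 73)/4 = 52.5.
Deadweight loss = ½ · (72 - 52.5) · (99 - 73) = ½ · 19.5 · 26 = 253.5.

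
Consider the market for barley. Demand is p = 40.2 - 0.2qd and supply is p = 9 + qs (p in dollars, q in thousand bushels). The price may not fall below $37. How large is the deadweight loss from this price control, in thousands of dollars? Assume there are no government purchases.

60

Rearranging demand gives qd = 201 - 5p; rearranging supply gives qs = p - 9. In a free market, 201 - 5p = p - 9 gives the equilibrium p* = 35, q* = 26.
Since 37 > 35, the floor is binding.
At p = 37: qd = 201 - 5·37 = 16 and qs = 37 - 9 = 28.
Quantity traded falls to 16. At q = 16 the demand price is (201 - 16)/5 = 37 and the supply price is 9 + 16 = 25.
Deadweight loss = ½ · (37 - 25) · (26 - 16) = ½ · 12 · 10 = 60.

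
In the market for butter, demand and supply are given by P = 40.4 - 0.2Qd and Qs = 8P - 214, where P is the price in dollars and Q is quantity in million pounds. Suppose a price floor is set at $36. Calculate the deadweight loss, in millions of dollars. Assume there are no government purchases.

Rearranging demand gives Qd = 202 - 5P. In a free market, 202 - 5P = 8P - 214 gives the equilibrium P* = 32, Q* = 42.
The floor of 36 is above the equilibrium price 32, so it binds.
At P = 36: Qd = 202 - 5·36 = 22 and Qs = 8·36 - 214 = 74.
Quantity traded falls to 22. At Q = 22 the demand price is (202 - 22)/5 = 36 and the supply price is (214 + 22)/8 = 29.5.
Deadweight loss = ½ · (36 - 29.5) · (42 - 22) = ½ · 6.5 · 20 = 65.

65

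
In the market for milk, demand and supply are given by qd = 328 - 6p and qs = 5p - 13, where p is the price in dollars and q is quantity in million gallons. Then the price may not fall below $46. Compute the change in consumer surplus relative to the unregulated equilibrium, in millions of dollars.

-1455

Setting quantity demanded equal to quantity supplied, 328 - 6p = 5p - 13, gives p* = 31 and q* = 142.
Because the floor (46) lies above the market-clearing price, it is binding.
At p = 46: qd = 328 - 6·46 = 52 and qs = 5·46 - 13 = 217.
Consumer surplus without the control is ½ · (164/3 - 31) · 142 = 5041/3.
With the floor, consumers buy 52 units at 46, so CS = ½ · (164/3 - 46) · 52 = 676/3.
Change in consumer surplus = 676/3 - 5041/3 = -1455.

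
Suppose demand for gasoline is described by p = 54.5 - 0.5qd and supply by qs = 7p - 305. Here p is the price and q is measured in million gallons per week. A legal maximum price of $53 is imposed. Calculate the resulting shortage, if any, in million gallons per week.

Rearranging demand gives qd = 109 - 2p. Without the control the market clears where 109 - 2p = 7p - 305, i.e. p* = 46 and q* = 17.
The ceiling of 53 is above the equilibrium price 46, so it is not binding; the market clears at p* = 46, q* = 17.
Since the control does not bind, there is no shortage.

0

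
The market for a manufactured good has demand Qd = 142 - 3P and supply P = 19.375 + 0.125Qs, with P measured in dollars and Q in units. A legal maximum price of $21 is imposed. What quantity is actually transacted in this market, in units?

Rearranging supply gives Qs = 8P - 155. Without the control the market clears where 142 - 3P = 8P - 155, i.e. P* = 27 and Q* = 61.
Because the ceiling (21) lies below the market-clearing price, it is binding.
At P = 21: Qd = 142 - 3·21 = 79 and Qs = 8·21 - 155 = 13.
The quantity actually transacted is the short side, supply: 13.

13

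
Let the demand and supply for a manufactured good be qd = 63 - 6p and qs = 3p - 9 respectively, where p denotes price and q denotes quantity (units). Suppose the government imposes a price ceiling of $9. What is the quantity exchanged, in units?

Equilibrium: 63 - 6p = 3p - 9, so 72 = 9p and p* = 8, q* = 15.
The ceiling of 9 is above the equilibrium price 8, so it is not binding; the market clears at p* = 8, q* = 15.

15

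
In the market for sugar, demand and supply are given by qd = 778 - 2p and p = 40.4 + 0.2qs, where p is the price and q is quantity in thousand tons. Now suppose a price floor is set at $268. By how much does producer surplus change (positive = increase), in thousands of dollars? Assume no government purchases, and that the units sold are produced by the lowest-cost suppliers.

24422.4

Rearranging supply gives qs = 5p - 202. In a free market, 778 - 2p = 5p - 202 gives the equilibrium p* = 140, q* = 498.
Since 268 > 140, the floor is binding.
At p = 268: qd = 778 - 2·268 = 242 and qs = 5·268 - 202 = 1138.
Producer surplus without the control is ½ · (140 - 40.4) · 498 = 24800.4.
With the floor, 242 units are sold at 268. The supply price at q = 242 is 88.8, so PS = ½ · [(268 - 40.4) + (268 - 88.8)] · 242 = 49222.8.
Change in producer surplus = 49222.8 - 24800.4 = 24422.4.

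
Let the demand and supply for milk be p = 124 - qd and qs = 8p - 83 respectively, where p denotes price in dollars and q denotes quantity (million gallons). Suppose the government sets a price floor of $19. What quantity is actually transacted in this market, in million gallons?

101

Rearranging demand gives qd = 124 - p. In a free market, 124 - p = 8p - 83 gives the equilibrium p* = 23, q* = 101.
The floor of 19 is below the equilibrium price 23, so it is not binding; the market clears at p* = 23, q* = 101.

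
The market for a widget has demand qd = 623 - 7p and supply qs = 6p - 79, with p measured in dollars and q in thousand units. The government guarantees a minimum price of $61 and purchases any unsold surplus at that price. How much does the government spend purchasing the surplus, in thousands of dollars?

Setting quantity demanded equal to quantity supplied, 623 - 7p = 6p - 79, gives p* = 54 and q* = 245.
Since 61 > 54, the floor is binding.
At p = 61: qd = 623 - 7·61 = 196 and qs = 6·61 - 79 = 287.
Surplus = qs - qd = 91.
Government expenditure = surplus × support price = 91 × 61 = 5551.

5551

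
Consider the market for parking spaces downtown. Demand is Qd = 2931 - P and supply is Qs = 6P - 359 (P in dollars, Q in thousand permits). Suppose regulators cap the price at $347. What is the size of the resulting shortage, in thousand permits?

861

Equilibrium: 2931 - P = 6P - 359, so 3290 = 7P and P* = 470, Q* = 2461.
Since 347 < 470, the ceiling is binding.
At P = 347: Qd = 2931 - 347 = 2584 and Qs = 6·347 - 359 = 1723.
Shortage = Qd - Qs = 2584 - 1723 = 861.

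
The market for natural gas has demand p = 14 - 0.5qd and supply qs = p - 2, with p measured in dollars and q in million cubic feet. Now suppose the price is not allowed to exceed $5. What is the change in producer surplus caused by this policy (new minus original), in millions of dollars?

-27.5

Rearranging demand gives qd = 28 - 2p. In a free market, 28 - 2p = p - 2 gives the equilibrium p* = 10, q* = 8.
Since 5 < 10, the ceiling is binding.
At p = 5: qd = 28 - 2·5 = 18 and qs = 5 - 2 = 3.
Producer surplus without the control is ½ · (10 - 2) · 8 = 32.
With the ceiling, producers sell 3 units at 5, so PS = ½ · (5 - 2) · 3 = 4.5.
Change in producer surplus = 4.5 - 32 = -27.5.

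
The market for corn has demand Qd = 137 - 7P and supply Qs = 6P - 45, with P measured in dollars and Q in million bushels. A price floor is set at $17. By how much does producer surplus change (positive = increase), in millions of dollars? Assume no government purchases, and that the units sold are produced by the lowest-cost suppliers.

17.25

Without the control the market clears where 137 - 7P = 6P - 45, i.e. P* = 14 and Q* = 39.
Because the floor (17) lies above the market-clearing price, it is binding.
At P = 17: Qd = 137 - 7·17 = 18 and Qs = 6·17 - 45 = 57.
Producer surplus without the control is ½ · (14 - 7.5) · 39 = 126.75.
With the floor, 18 units are sold at 17. The supply price at Q = 18 is 10.5, so PS = ½ · [(17 - 7.5) + (17 - 10.5)] · 18 = 144.
Change in producer surplus = 144 - 126.75 = 17.25.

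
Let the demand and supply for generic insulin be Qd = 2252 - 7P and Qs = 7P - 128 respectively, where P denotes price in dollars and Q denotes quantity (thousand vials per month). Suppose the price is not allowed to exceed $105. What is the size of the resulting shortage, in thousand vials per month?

910

Setting quantity demanded equal to quantity supplied, 2252 - 7P = 7P - 128, gives P* = 170 and Q* = 1062.
Because the ceiling (105) lies below the market-clearing price, it is binding.
At P = 105: Qd = 2252 - 7·105 = 1517 and Qs = 7·105 - 128 = 607.
Shortage = Qd - Qs = 1517 - 607 = 910.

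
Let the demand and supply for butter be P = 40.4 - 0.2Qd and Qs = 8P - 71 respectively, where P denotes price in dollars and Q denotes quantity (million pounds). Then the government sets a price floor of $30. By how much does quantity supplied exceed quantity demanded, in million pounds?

117

Rearranging demand gives Qd = 202 - 5P. In a free market, 202 - 5P = 8P - 71 gives the equilibrium P* = 21, Q* = 97.
Since 30 > 21, the floor is binding.
At P = 30: Qd = 202 - 5·30 = 52 and Qs = 8·30 - 71 = 169.
Surplus = Qs - Qd = 169 - 52 = 117.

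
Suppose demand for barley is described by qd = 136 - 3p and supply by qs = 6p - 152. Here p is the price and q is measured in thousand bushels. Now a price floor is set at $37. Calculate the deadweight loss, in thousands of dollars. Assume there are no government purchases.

56.25

Equilibrium: 136 - 3p = 6p - 152, so 288 = 9p and p* = 32, q* = 40.
Because the floor (37) lies above the market-clearing price, it is binding.
At p = 37: qd = 136 - 3·37 = 25 and qs = 6·37 - 152 = 70.
Quantity traded falls to 25. At q = 25 the demand price is (136 - 25)/3 = 37 and the supply price is (152 + 25)/6 = 29.5.
Deadweight loss = ½ · (37 - 29.5) · (40 - 25) = ½ · 7.5 · 15 = 56.25.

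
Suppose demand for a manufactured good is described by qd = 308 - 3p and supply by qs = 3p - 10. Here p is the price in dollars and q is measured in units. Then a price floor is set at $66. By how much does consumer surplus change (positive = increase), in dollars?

Without the control the market clears where 308 - 3p = 3p - 10, i.e. p* = 53 and q* = 149.
The floor of 66 is above the equilibrium price 53, so it binds.
At p = 66: qd = 308 - 3·66 = 110 and qs = 3·66 - 10 = 188.
Consumer surplus without the control is ½ · (308/3 - 53) · 149 = 22201/6.
With the floor, consumers buy 110 units at 66, so CS = ½ · (308/3 - 66) · 110 = 6050/3.
Change in consumer surplus = 6050/3 - 22201/6 = -1683.5.

-1683.5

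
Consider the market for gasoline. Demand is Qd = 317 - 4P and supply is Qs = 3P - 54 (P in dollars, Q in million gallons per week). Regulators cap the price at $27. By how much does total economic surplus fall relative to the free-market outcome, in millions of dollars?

1774.5

Equilibrium: 317 - 4P = 3P - 54, so 371 = 7P and P* = 53, Q* = 105.
The ceiling of 27 is below the equilibrium price 53, so it binds.
At P = 27: Qd = 317 - 4·27 = 209 and Qs = 3·27 - 54 = 27.
Quantity traded falls to 27. At Q = 27 the demand price is (317 - 27)/4 = 72.5 and the supply price is (54 + 27)/3 = 27.
Deadweight loss = ½ · (72.5 - 27) · (105 - 27) = ½ · 45.5 · 78 = 1774.5.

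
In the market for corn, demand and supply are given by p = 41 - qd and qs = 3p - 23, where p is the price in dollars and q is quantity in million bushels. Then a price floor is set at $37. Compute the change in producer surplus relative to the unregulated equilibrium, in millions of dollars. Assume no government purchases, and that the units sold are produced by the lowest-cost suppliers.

10.5

Rearranging demand gives qd = 41 - p. In a free market, 41 - p = 3p - 23 gives the equilibrium p* = 16, q* = 25.
The floor of 37 is above the equilibrium price 16, so it binds.
At p = 37: qd = 41 - 37 = 4 and qs = 3·37 - 23 = 88.
Producer surplus without the control is ½ · (16 - 23/3) · 25 = 625/6.
With the floor, 4 units are sold at 37. The supply price at q = 4 is 9, so PS = ½ · [(37 - 23/3) + (37 - 9)] · 4 = 344/3.
Change in producer surplus = 344/3 - 625/6 = 10.5.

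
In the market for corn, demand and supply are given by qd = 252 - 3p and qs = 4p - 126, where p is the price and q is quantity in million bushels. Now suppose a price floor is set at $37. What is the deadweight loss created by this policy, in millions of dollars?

Equilibrium: 252 - 3p = 4p - 126, so 378 = 7p and p* = 54, q* = 90.
Since 37 is below p* = 54, the floor does not bind and the free-market outcome prevails.
Since the control does not bind, no trades are prevented and deadweight loss is zero.

0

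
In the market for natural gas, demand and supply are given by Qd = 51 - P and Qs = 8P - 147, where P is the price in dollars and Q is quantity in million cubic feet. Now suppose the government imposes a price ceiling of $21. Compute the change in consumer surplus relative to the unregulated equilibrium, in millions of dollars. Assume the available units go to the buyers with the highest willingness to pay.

In a free market, 51 - P = 8P - 147 gives the equilibrium P* = 22, Q* = 29.
Because the ceiling (21) lies below the market-clearing price, it is binding.
At P = 21: Qd = 51 - 21 = 30 and Qs = 8·21 - 147 = 21.
Consumer surplus without the control is ½ · (51 - 22) · 29 = 420.5.
With the ceiling, 21 units are sold at 21 (assume they go to the highest-value buyers). The demand price at Q = 21 is 30, so CS = ½ · [(51 - 21) + (30 - 21)] · 21 = 409.5.
Change in consumer surplus = 409.5 - 420.5 = -11.

-11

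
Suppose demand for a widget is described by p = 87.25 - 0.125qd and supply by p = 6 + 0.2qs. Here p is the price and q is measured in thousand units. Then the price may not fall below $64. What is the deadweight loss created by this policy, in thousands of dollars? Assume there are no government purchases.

665.6

Rearranging demand gives qd = 698 - 8p; rearranging supply gives qs = 5p - 30. Equilibrium: 698 - 8p = 5p - 30, so 728 = 13p and p* = 56, q* = 250.
Because the floor (64) lies above the market-clearing price, it is binding.
At p = 64: qd = 698 - 8·64 = 186 and qs = 5·64 - 30 = 290.
Quantity traded falls to 186. At q = 186 the demand price is (698 - 186)/8 = 64 and the supply price is (30 + 186)/5 = 43.2.
Deadweight loss = ½ · (64 - 43.2) · (250 - 186) = ½ · 20.8 · 64 = 665.6.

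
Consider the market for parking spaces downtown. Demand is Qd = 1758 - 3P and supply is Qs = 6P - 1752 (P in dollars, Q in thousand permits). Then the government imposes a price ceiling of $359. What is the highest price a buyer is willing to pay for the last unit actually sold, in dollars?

452

Equilibrium: 1758 - 3P = 6P - 1752, so 3510 = 9P and P* = 390, Q* = 588.
The ceiling of 359 is below the equilibrium price 390, so it binds.
At P = 359: Qd = 1758 - 3·359 = 681 and Qs = 6·359 - 1752 = 402.
Only 402 units reach the market. On the demand curve, the marginal buyer's willingness to pay at Q = 402 is (1758 - 402)/3 = 452.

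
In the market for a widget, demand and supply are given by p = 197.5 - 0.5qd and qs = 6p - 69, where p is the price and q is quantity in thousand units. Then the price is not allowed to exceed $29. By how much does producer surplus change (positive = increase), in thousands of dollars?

Rearranging demand gives qd = 395 - 2p. In a free market, 395 - 2p = 6p - 69 gives the equilibrium p* = 58, q* = 279.
Since 29 < 58, the ceiling is binding.
At p = 29: qd = 395 - 2·29 = 337 and qs = 6·29 - 69 = 105.
Producer surplus without the control is ½ · (58 - 11.5) · 279 = 6486.75.
With the ceiling, producers sell 105 units at 29, so PS = ½ · (29 - 11.5) · 105 = 918.75.
Change in producer surplus = 918.75 - 6486.75 = -5568.

-5568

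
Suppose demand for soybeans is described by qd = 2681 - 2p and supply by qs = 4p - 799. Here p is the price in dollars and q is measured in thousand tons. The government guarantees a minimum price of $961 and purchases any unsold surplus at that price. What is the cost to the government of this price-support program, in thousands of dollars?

2196846

Setting quantity demanded equal to quantity supplied, 2681 - 2p = 4p - 799, gives p* = 580 and q* = 1521.
The floor of 961 is above the equilibrium price 580, so it binds.
At p = 961: qd = 2681 - 2·961 = 759 and qs = 4·961 - 799 = 3045.
Surplus = qs - qd = 2286.
Government expenditure = surplus × support price = 2286 × 961 = 2196846.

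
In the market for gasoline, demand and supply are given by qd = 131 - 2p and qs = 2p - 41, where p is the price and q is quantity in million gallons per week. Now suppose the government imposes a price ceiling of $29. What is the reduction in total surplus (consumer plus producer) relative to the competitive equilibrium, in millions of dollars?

Equilibrium: 131 - 2p = 2p - 41, so 172 = 4p and p* = 43, q* = 45.
Because the ceiling (29) lies below the market-clearing price, it is binding.
At p = 29: qd = 131 - 2·29 = 73 and qs = 2·29 - 41 = 17.
Quantity traded falls to 17. At q = 17 the demand price is (131 - 17)/2 = 57 and the supply price is (41 + 17)/2 = 29.
Deadweight loss = ½ · (57 - 29) · (45 - 17) = ½ · 28 · 28 = 392.

392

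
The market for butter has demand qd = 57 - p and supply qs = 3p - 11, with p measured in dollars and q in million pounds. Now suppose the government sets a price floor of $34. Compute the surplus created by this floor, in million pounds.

In a free market, 57 - p = 3p - 11 gives the equilibrium p* = 17, q* = 40.
Since 34 > 17, the floor is binding.
At p = 34: qd = 57 - 34 = 23 and qs = 3·34 - 11 = 91.
Surplus = qs - qd = 91 - 23 = 68.

68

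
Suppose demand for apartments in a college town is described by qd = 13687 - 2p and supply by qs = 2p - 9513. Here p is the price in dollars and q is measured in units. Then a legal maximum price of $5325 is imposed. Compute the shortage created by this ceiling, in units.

In a free market, 13687 - 2p = 2p - 9513 gives the equilibrium p* = 5800, q* = 2087.
The ceiling of 5325 is below the equilibrium price 5800, so it binds.
At p = 5325: qd = 13687 - 2·5325 = 3037 and qs = 2·5325 - 9513 = 1137.
Shortage = qd - qs = 3037 - 1137 = 1900.

1900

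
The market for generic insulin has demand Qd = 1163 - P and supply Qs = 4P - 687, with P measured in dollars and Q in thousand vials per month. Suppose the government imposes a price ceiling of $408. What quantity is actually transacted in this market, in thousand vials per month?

Setting quantity demanded equal to quantity supplied, 1163 - P = 4P - 687, gives P* = 370 and Q* = 793.
The ceiling of 408 is above the equilibrium price 370, so it is not binding; the market clears at P* = 370, Q* = 793.

793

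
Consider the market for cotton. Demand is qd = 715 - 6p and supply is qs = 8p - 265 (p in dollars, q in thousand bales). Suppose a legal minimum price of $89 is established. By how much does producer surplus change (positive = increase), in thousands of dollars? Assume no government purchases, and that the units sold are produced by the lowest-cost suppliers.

2626.75

Without the control the market clears where 715 - 6p = 8p - 265, i.e. p* = 70 and q* = 295.
Because the floor (89) lies above the market-clearing price, it is binding.
At p = 89: qd = 715 - 6·89 = 181 and qs = 8·89 - 265 = 447.
Producer surplus without the control is ½ · (70 - 33.125) · 295 = 5439.0625.
With the floor, 181 units are sold at 89. The supply price at q = 181 is 55.75, so PS = ½ · [(89 - 33.125) + (89 - 55.75)] · 181 = 8065.8125.
Change in producer surplus = 8065.8125 - 5439.0625 = 2626.75.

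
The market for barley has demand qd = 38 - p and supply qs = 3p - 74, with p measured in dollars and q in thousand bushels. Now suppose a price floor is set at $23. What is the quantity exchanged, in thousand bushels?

Without the control the market clears where 38 - p = 3p - 74, i.e. p* = 28 and q* = 10.
The floor of 23 is below the equilibrium price 28, so it is not binding; the market clears at p* = 28, q* = 10.

10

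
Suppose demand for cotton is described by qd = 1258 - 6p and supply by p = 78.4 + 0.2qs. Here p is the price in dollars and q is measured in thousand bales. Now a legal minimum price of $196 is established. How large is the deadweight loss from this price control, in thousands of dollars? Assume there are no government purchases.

13965.6

Rearranging supply gives qs = 5p - 392. Equilibrium: 1258 - 6p = 5p - 392, so 1650 = 11p and p* = 150, q* = 358.
Since 196 > 150, the floor is binding.
At p = 196: qd = 1258 - 6·196 = 82 and qs = 5·196 - 392 = 588.
Quantity traded falls to 82. At q = 82 the demand price is (1258 - 82)/6 = 196 and the supply price is (392 + 82)/5 = 94.8.
Deadweight loss = ½ · (196 - 94.8) · (358 - 82) = ½ · 101.2 · 276 = 13965.6.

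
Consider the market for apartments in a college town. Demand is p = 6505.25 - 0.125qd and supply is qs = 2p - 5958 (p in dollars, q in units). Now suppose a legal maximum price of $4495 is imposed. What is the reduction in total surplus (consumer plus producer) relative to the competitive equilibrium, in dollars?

2128781.25

Rearranging demand gives qd = 52042 - 8p. In a free market, 52042 - 8p = 2p - 5958 gives the equilibrium p* = 5800, q* = 5642.
The ceiling of 4495 is below the equilibrium price 5800, so it binds.
At p = 4495: qd = 52042 - 8·4495 = 16082 and qs = 2·4495 - 5958 = 3032.
Quantity traded falls to 3032. At q = 3032 the demand price is (52042 - 3032)/8 = 6126.25 and the supply price is (5958 + 3032)/2 = 4495.
Deadweight loss = ½ · (6126.25 - 4495) · (5642 - 3032) = ½ · 1631.25 · 2610 = 2128781.25.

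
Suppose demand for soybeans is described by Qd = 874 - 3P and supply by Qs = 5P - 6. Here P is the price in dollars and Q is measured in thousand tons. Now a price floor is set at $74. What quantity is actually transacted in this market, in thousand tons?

Setting quantity demanded equal to quantity supplied, 874 - 3P = 5P - 6, gives P* = 110 and Q* = 544.
Since 74 is below P* = 110, the floor does not bind and the free-market outcome prevails.

544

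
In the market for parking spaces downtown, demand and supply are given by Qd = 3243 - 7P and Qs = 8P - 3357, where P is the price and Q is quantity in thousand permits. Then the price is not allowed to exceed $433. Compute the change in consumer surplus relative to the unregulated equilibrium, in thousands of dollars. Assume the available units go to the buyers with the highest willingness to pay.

Setting quantity demanded equal to quantity supplied, 3243 - 7P = 8P - 3357, gives P* = 440 and Q* = 163.
Since 433 < 440, the ceiling is binding.
At P = 433: Qd = 3243 - 7·433 = 212 and Qs = 8·433 - 3357 = 107.
Consumer surplus without the control is ½ · (3243/7 - 440) · 163 = 26569/14.
With the ceiling, 107 units are sold at 433 (assume they go to the highest-value buyers). The demand price at Q = 107 is 448, so CS = ½ · [(3243/7 - 433) + (448 - 433)] · 107 = 33919/14.
Change in consumer surplus = 33919/14 - 26569/14 = 525.

525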